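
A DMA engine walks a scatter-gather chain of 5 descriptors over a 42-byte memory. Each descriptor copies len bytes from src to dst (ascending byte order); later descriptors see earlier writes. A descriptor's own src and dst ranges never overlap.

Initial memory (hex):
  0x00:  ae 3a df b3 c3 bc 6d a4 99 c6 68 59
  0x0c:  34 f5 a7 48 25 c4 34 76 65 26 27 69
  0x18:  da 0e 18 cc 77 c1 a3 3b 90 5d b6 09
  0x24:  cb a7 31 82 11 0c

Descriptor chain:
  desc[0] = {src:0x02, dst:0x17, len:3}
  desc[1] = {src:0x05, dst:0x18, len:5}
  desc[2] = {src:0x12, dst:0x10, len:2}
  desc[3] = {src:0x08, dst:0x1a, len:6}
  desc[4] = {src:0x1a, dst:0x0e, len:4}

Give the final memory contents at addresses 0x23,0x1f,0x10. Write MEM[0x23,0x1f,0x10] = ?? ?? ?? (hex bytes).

D0: mem[0x17..0x19] <- [df b3 c3]
D1: mem[0x18..0x1c] <- [bc 6d a4 99 c6]
D2: mem[0x10..0x11] <- [34 76]
D3: mem[0x1a..0x1f] <- [99 c6 68 59 34 f5]
D4: mem[0x0e..0x11] <- [99 c6 68 59]
query mem[0x23]=0x09, mem[0x1f]=0xf5, mem[0x10]=0x68

MEM[0x23,0x1f,0x10] = 09 f5 68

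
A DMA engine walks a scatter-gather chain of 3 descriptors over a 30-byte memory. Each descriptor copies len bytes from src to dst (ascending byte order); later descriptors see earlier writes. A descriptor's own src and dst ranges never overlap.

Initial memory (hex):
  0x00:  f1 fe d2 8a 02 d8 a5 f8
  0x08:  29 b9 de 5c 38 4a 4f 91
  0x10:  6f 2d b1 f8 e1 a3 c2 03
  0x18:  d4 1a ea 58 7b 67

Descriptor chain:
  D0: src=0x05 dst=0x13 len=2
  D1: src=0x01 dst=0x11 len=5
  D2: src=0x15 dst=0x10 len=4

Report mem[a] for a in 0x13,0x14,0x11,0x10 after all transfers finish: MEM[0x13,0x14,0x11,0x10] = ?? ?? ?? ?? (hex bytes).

MEM[0x13,0x14,0x11,0x10] = d4 02 c2 d8

#0 dst[0x13+2] := {0xd8,0xa5}
#1 dst[0x11+5] := {0xfe,0xd2,0x8a,0x02,0xd8}
#2 dst[0x10+4] := {0xd8,0xc2,0x03,0xd4}
query mem[0x13]=0xd4, mem[0x14]=0x02, mem[0x11]=0xc2, mem[0x10]=0xd8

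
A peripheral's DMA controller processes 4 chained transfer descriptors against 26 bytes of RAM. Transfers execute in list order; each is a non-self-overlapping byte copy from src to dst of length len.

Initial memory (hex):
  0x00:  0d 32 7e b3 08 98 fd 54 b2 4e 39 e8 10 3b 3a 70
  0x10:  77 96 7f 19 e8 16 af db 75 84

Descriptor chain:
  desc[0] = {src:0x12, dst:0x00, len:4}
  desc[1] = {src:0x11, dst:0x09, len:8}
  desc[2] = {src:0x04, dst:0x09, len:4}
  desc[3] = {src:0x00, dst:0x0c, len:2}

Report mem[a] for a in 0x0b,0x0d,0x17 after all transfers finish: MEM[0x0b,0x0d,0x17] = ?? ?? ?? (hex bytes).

#0 dst[0x00+4] := {0x7f,0x19,0xe8,0x16}
#1 dst[0x09+8] := {0x96,0x7f,0x19,0xe8,0x16,0xaf,0xdb,0x75}
#2 dst[0x09+4] := {0x08,0x98,0xfd,0x54}
#3 dst[0x0c+2] := {0x7f,0x19}
query mem[0x0b]=0xfd, mem[0x0d]=0x19, mem[0x17]=0xdb

MEM[0x0b,0x0d,0x17] = fd 19 db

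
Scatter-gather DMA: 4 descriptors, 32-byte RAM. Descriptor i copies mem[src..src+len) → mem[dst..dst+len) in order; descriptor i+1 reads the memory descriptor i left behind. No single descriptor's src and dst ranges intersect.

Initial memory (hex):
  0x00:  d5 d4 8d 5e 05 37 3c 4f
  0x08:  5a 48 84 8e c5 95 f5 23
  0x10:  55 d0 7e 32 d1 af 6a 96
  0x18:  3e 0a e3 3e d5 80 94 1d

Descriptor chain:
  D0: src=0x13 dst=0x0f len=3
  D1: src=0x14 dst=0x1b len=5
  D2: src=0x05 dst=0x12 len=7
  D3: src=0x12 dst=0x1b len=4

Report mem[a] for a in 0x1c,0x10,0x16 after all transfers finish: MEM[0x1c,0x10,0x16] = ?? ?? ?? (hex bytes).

MEM[0x1c,0x10,0x16] = 3c d1 48

#0 dst[0x0f+3] := {0x32,0xd1,0xaf}
#1 dst[0x1b+5] := {0xd1,0xaf,0x6a,0x96,0x3e}
#2 dst[0x12+7] := {0x37,0x3c,0x4f,0x5a,0x48,0x84,0x8e}
#3 dst[0x1b+4] := {0x37,0x3c,0x4f,0x5a}
query mem[0x1c]=0x3c, mem[0x10]=0xd1, mem[0x16]=0x48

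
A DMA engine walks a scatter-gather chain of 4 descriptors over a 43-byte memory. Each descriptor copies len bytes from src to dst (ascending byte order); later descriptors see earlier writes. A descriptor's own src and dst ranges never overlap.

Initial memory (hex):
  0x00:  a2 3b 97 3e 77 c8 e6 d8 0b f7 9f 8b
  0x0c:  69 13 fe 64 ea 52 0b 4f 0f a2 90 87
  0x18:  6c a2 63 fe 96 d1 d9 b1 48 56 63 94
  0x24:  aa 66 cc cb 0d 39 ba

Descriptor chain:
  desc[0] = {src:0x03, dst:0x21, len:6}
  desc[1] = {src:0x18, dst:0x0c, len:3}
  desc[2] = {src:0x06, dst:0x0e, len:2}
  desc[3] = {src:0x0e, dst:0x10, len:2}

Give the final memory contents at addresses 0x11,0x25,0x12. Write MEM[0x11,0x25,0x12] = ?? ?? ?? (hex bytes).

D0: mem[0x21..0x26] <- [3e 77 c8 e6 d8 0b]
D1: mem[0x0c..0x0e] <- [6c a2 63]
D2: mem[0x0e..0x0f] <- [e6 d8]
D3: mem[0x10..0x11] <- [e6 d8]
query mem[0x11]=0xd8, mem[0x25]=0xd8, mem[0x12]=0x0b

MEM[0x11,0x25,0x12] = d8 d8 0b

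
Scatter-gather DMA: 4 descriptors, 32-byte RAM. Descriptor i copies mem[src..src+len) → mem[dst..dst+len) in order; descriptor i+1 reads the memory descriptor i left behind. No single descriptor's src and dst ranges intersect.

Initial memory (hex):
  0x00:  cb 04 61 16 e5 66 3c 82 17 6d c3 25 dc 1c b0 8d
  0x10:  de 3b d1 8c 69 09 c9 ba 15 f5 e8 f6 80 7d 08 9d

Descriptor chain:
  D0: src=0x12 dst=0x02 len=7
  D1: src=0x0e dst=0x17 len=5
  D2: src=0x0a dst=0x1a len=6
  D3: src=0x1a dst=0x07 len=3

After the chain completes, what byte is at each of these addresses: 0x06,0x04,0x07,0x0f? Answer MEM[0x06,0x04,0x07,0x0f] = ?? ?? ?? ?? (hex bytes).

MEM[0x06,0x04,0x07,0x0f] = c9 69 c3 8d

[0] 0x12->0x02 len=7 : d1 8c 69 09 c9 ba 15
[1] 0x0e->0x17 len=5 : b0 8d de 3b d1
[2] 0x0a->0x1a len=6 : c3 25 dc 1c b0 8d
[3] 0x1a->0x07 len=3 : c3 25 dc
query mem[0x06]=0xc9, mem[0x04]=0x69, mem[0x07]=0xc3, mem[0x0f]=0x8d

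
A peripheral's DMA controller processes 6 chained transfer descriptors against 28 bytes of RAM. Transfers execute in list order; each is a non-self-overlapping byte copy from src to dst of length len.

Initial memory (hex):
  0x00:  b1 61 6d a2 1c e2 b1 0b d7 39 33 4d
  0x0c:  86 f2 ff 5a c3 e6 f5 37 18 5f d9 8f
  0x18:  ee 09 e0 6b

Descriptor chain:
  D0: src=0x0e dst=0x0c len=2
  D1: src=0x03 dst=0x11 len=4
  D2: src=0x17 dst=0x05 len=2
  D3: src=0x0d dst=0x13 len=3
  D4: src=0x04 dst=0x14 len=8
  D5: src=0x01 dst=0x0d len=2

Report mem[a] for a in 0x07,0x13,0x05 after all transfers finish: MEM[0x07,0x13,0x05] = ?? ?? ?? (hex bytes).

[0] 0x0e->0x0c len=2 : ff 5a
[1] 0x03->0x11 len=4 : a2 1c e2 b1
[2] 0x17->0x05 len=2 : 8f ee
[3] 0x0d->0x13 len=3 : 5a ff 5a
[4] 0x04->0x14 len=8 : 1c 8f ee 0b d7 39 33 4d
[5] 0x01->0x0d len=2 : 61 6d
query mem[0x07]=0x0b, mem[0x13]=0x5a, mem[0x05]=0x8f

MEM[0x07,0x13,0x05] = 0b 5a 8f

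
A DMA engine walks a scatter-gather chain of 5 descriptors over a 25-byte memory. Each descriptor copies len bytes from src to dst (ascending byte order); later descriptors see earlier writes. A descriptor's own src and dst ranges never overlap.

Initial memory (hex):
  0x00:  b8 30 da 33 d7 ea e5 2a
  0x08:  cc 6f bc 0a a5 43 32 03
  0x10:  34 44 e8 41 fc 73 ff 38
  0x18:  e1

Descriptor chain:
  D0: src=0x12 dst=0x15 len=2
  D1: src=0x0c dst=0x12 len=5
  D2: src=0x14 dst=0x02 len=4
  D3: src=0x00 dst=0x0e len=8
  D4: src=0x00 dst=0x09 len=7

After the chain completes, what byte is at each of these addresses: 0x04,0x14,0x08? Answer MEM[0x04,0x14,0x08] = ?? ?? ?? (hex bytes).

D0: mem[0x15..0x16] <- [e8 41]
D1: mem[0x12..0x16] <- [a5 43 32 03 34]
D2: mem[0x02..0x05] <- [32 03 34 38]
D3: mem[0x0e..0x15] <- [b8 30 32 03 34 38 e5 2a]
D4: mem[0x09..0x0f] <- [b8 30 32 03 34 38 e5]
query mem[0x04]=0x34, mem[0x14]=0xe5, mem[0x08]=0xcc

MEM[0x04,0x14,0x08] = 34 e5 cc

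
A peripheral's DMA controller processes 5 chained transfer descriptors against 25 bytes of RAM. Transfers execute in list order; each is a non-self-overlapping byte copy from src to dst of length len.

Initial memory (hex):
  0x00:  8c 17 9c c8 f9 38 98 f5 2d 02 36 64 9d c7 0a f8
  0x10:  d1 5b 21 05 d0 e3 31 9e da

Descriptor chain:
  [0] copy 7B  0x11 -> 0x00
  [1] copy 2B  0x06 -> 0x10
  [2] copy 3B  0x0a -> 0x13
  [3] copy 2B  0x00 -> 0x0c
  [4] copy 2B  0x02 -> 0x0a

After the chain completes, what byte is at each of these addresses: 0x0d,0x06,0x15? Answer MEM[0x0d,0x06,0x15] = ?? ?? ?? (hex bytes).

MEM[0x0d,0x06,0x15] = 21 9e 9d

#0 dst[0x00+7] := {0x5b,0x21,0x05,0xd0,0xe3,0x31,0x9e}
#1 dst[0x10+2] := {0x9e,0xf5}
#2 dst[0x13+3] := {0x36,0x64,0x9d}
#3 dst[0x0c+2] := {0x5b,0x21}
#4 dst[0x0a+2] := {0x05,0xd0}
query mem[0x0d]=0x21, mem[0x06]=0x9e, mem[0x15]=0x9d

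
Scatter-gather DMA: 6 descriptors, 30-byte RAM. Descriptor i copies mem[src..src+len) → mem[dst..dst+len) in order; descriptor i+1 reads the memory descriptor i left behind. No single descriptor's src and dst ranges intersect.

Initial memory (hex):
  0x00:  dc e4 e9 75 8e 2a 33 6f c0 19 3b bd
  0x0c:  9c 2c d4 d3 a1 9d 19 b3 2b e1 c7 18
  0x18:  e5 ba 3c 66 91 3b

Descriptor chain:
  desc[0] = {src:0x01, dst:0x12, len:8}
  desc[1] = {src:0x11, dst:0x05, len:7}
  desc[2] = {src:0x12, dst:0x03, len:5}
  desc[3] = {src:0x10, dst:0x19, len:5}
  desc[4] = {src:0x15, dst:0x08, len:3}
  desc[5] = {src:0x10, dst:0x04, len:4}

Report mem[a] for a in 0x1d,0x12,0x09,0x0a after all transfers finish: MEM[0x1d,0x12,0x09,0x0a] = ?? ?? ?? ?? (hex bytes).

MEM[0x1d,0x12,0x09,0x0a] = 75 e4 2a 33

#0 dst[0x12+8] := {0xe4,0xe9,0x75,0x8e,0x2a,0x33,0x6f,0xc0}
#1 dst[0x05+7] := {0x9d,0xe4,0xe9,0x75,0x8e,0x2a,0x33}
#2 dst[0x03+5] := {0xe4,0xe9,0x75,0x8e,0x2a}
#3 dst[0x19+5] := {0xa1,0x9d,0xe4,0xe9,0x75}
#4 dst[0x08+3] := {0x8e,0x2a,0x33}
#5 dst[0x04+4] := {0xa1,0x9d,0xe4,0xe9}
query mem[0x1d]=0x75, mem[0x12]=0xe4, mem[0x09]=0x2a, mem[0x0a]=0x33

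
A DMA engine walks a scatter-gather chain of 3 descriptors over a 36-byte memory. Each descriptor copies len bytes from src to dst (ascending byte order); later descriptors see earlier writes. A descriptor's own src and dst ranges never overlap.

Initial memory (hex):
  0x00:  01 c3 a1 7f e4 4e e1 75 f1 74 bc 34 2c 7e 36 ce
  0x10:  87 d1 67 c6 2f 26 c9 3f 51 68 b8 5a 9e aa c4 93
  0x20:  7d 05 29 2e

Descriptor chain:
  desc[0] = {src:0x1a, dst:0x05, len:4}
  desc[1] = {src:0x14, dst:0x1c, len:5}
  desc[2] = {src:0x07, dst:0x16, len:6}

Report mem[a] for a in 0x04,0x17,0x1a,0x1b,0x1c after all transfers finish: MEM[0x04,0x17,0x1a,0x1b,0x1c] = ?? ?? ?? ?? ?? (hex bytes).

MEM[0x04,0x17,0x1a,0x1b,0x1c] = e4 aa 34 2c 2f

#0 dst[0x05+4] := {0xb8,0x5a,0x9e,0xaa}
#1 dst[0x1c+5] := {0x2f,0x26,0xc9,0x3f,0x51}
#2 dst[0x16+6] := {0x9e,0xaa,0x74,0xbc,0x34,0x2c}
query mem[0x04]=0xe4, mem[0x17]=0xaa, mem[0x1a]=0x34, mem[0x1b]=0x2c, mem[0x1c]=0x2f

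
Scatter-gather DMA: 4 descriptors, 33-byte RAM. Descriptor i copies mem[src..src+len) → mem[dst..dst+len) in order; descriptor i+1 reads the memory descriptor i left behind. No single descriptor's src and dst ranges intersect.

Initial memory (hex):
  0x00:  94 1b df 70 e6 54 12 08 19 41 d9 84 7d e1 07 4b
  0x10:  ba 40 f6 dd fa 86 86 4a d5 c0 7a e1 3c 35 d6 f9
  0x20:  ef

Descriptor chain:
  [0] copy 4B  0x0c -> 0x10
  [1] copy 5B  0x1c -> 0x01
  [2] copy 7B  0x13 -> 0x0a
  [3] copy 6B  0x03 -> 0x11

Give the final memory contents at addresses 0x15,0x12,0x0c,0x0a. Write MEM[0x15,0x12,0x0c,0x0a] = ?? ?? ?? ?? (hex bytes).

MEM[0x15,0x12,0x0c,0x0a] = 08 f9 86 4b

  after D0: wrote 4B at 0x10 = 7de1074b
  after D1: wrote 5B at 0x01 = 3c35d6f9ef
  after D2: wrote 7B at 0x0a = 4bfa86864ad5c0
  after D3: wrote 6B at 0x11 = d6f9ef120819
query mem[0x15]=0x08, mem[0x12]=0xf9, mem[0x0c]=0x86, mem[0x0a]=0x4b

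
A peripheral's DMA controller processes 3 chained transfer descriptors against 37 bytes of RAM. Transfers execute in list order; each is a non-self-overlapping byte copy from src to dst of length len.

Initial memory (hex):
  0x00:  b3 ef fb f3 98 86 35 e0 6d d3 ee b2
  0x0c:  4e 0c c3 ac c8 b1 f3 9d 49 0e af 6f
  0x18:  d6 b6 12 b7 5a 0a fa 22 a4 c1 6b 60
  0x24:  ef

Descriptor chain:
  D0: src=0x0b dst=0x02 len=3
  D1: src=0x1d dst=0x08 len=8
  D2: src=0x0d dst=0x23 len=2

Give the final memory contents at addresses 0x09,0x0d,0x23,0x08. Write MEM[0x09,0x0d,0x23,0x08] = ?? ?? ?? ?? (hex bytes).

D0: mem[0x02..0x04] <- [b2 4e 0c]
D1: mem[0x08..0x0f] <- [0a fa 22 a4 c1 6b 60 ef]
D2: mem[0x23..0x24] <- [6b 60]
query mem[0x09]=0xfa, mem[0x0d]=0x6b, mem[0x23]=0x6b, mem[0x08]=0x0a

MEM[0x09,0x0d,0x23,0x08] = fa 6b 6b 0a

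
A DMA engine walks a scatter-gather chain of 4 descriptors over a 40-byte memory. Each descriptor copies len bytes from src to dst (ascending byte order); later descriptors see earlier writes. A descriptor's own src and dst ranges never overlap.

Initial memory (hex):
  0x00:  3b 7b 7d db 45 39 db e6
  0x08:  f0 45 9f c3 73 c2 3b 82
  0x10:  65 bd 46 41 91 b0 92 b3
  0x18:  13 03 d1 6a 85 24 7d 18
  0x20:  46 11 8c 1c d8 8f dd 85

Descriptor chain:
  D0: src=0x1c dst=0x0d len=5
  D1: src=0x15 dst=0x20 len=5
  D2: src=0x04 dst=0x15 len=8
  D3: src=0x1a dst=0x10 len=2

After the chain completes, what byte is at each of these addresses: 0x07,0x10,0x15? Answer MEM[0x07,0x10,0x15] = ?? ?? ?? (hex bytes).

  after D0: wrote 5B at 0x0d = 85247d1846
  after D1: wrote 5B at 0x20 = b092b31303
  after D2: wrote 8B at 0x15 = 4539dbe6f0459fc3
  after D3: wrote 2B at 0x10 = 459f
query mem[0x07]=0xe6, mem[0x10]=0x45, mem[0x15]=0x45

MEM[0x07,0x10,0x15] = e6 45 45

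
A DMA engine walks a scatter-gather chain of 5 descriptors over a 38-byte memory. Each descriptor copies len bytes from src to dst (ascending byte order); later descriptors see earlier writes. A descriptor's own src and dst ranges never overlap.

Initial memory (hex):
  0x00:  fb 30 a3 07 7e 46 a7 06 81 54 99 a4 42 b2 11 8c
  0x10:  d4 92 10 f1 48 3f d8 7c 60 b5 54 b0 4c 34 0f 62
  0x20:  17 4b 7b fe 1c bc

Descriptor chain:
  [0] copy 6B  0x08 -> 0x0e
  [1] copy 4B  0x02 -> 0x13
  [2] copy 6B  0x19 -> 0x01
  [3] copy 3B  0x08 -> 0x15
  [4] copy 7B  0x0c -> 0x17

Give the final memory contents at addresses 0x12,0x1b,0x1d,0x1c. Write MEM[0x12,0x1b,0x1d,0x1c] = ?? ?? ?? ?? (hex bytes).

D0: mem[0x0e..0x13] <- [81 54 99 a4 42 b2]
D1: mem[0x13..0x16] <- [a3 07 7e 46]
D2: mem[0x01..0x06] <- [b5 54 b0 4c 34 0f]
D3: mem[0x15..0x17] <- [81 54 99]
D4: mem[0x17..0x1d] <- [42 b2 81 54 99 a4 42]
query mem[0x12]=0x42, mem[0x1b]=0x99, mem[0x1d]=0x42, mem[0x1c]=0xa4

MEM[0x12,0x1b,0x1d,0x1c] = 42 99 42 a4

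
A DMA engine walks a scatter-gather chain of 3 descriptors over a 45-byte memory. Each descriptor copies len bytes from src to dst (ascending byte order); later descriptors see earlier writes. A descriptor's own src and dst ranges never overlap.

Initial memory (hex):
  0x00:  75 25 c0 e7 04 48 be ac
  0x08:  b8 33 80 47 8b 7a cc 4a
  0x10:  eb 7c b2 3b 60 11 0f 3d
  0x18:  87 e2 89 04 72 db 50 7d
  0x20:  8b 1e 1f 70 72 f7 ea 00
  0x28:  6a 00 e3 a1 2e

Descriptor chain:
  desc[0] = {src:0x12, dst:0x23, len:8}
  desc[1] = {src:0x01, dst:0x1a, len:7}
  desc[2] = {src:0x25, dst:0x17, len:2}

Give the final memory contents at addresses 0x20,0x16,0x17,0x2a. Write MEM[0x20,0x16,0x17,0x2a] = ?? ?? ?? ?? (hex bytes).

MEM[0x20,0x16,0x17,0x2a] = ac 0f 60 e2

[0] 0x12->0x23 len=8 : b2 3b 60 11 0f 3d 87 e2
[1] 0x01->0x1a len=7 : 25 c0 e7 04 48 be ac
[2] 0x25->0x17 len=2 : 60 11
query mem[0x20]=0xac, mem[0x16]=0x0f, mem[0x17]=0x60, mem[0x2a]=0xe2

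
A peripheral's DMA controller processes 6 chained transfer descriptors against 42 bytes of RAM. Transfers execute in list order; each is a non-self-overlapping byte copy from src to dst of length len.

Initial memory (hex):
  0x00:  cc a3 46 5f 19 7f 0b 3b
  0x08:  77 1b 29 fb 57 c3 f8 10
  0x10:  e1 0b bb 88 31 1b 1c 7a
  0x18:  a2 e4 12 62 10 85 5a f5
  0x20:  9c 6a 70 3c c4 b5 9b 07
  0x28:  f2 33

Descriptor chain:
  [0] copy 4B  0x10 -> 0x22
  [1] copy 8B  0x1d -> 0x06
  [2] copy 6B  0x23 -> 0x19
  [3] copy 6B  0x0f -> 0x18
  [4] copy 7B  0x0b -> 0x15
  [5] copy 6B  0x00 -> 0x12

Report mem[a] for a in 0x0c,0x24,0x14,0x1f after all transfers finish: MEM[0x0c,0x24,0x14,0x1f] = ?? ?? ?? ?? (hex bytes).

  after D0: wrote 4B at 0x22 = e10bbb88
  after D1: wrote 8B at 0x06 = 855af59c6ae10bbb
  after D2: wrote 6B at 0x19 = 0bbb889b07f2
  after D3: wrote 6B at 0x18 = 10e10bbb8831
  after D4: wrote 7B at 0x15 = e10bbbf810e10b
  after D5: wrote 6B at 0x12 = cca3465f197f
query mem[0x0c]=0x0b, mem[0x24]=0xbb, mem[0x14]=0x46, mem[0x1f]=0xf5

MEM[0x0c,0x24,0x14,0x1f] = 0b bb 46 f5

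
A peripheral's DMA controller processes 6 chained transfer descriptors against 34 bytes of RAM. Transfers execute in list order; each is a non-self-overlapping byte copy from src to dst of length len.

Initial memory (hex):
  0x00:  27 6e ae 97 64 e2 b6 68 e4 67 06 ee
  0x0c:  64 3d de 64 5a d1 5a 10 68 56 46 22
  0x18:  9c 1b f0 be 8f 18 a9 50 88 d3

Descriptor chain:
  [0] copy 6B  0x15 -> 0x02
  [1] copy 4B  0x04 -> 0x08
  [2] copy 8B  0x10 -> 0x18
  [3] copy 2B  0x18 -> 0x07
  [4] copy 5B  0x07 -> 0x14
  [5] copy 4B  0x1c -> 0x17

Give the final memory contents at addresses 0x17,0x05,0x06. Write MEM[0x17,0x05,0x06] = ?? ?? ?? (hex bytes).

MEM[0x17,0x05,0x06] = 68 9c 1b

D0: mem[0x02..0x07] <- [56 46 22 9c 1b f0]
D1: mem[0x08..0x0b] <- [22 9c 1b f0]
D2: mem[0x18..0x1f] <- [5a d1 5a 10 68 56 46 22]
D3: mem[0x07..0x08] <- [5a d1]
D4: mem[0x14..0x18] <- [5a d1 9c 1b f0]
D5: mem[0x17..0x1a] <- [68 56 46 22]
query mem[0x17]=0x68, mem[0x05]=0x9c, mem[0x06]=0x1b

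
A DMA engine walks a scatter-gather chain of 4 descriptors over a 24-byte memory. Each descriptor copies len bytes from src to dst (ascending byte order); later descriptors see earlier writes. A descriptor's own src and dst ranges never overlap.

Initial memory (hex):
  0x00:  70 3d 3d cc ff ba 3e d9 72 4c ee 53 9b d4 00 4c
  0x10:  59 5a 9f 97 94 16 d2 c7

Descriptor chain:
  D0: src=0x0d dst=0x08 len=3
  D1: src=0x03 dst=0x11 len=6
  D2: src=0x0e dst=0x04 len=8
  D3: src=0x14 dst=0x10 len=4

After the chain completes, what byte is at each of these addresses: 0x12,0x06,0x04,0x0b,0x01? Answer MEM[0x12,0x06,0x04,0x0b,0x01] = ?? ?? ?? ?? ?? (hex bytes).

MEM[0x12,0x06,0x04,0x0b,0x01] = d4 59 00 d9 3d

[0] 0x0d->0x08 len=3 : d4 00 4c
[1] 0x03->0x11 len=6 : cc ff ba 3e d9 d4
[2] 0x0e->0x04 len=8 : 00 4c 59 cc ff ba 3e d9
[3] 0x14->0x10 len=4 : 3e d9 d4 c7
query mem[0x12]=0xd4, mem[0x06]=0x59, mem[0x04]=0x00, mem[0x0b]=0xd9, mem[0x01]=0x3d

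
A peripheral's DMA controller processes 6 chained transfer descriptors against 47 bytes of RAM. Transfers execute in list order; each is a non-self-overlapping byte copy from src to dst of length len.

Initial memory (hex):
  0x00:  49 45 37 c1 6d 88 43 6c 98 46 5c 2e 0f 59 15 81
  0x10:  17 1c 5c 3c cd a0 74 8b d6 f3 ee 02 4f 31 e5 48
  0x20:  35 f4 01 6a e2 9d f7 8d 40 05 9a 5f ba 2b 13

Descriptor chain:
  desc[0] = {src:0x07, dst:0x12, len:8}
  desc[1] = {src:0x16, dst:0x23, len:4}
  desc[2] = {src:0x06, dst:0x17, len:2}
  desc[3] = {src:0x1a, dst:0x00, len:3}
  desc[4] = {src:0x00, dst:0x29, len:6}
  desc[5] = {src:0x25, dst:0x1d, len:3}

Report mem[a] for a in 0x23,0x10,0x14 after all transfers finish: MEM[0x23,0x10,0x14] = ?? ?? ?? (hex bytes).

MEM[0x23,0x10,0x14] = 2e 17 46

D0: mem[0x12..0x19] <- [6c 98 46 5c 2e 0f 59 15]
D1: mem[0x23..0x26] <- [2e 0f 59 15]
D2: mem[0x17..0x18] <- [43 6c]
D3: mem[0x00..0x02] <- [ee 02 4f]
D4: mem[0x29..0x2e] <- [ee 02 4f c1 6d 88]
D5: mem[0x1d..0x1f] <- [59 15 8d]
query mem[0x23]=0x2e, mem[0x10]=0x17, mem[0x14]=0x46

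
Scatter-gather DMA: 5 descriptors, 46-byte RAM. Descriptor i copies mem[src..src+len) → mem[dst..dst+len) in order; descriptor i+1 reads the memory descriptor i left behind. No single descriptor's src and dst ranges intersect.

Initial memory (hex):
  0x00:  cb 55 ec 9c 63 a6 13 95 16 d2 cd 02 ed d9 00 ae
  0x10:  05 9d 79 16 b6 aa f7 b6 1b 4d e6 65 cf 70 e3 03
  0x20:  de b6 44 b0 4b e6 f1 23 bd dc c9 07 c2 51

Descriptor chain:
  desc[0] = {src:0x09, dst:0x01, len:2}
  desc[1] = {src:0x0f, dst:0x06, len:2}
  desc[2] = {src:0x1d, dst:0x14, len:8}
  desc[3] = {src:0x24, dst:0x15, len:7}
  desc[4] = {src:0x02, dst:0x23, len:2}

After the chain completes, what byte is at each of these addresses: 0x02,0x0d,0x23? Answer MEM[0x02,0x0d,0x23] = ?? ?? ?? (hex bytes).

MEM[0x02,0x0d,0x23] = cd d9 cd

[0] 0x09->0x01 len=2 : d2 cd
[1] 0x0f->0x06 len=2 : ae 05
[2] 0x1d->0x14 len=8 : 70 e3 03 de b6 44 b0 4b
[3] 0x24->0x15 len=7 : 4b e6 f1 23 bd dc c9
[4] 0x02->0x23 len=2 : cd 9c
query mem[0x02]=0xcd, mem[0x0d]=0xd9, mem[0x23]=0xcd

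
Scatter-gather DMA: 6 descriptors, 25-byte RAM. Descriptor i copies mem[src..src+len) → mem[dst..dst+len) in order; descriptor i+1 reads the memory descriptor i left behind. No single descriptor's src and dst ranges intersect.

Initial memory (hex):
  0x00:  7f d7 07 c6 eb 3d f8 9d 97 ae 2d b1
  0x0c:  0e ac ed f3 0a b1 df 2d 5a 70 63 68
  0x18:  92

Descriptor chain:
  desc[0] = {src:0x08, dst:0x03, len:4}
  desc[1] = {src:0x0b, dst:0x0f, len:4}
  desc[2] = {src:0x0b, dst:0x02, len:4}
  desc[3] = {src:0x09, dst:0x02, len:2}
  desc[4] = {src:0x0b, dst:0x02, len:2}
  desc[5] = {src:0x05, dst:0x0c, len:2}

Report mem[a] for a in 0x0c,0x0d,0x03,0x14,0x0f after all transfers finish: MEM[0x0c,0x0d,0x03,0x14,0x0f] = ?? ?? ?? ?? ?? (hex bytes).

D0: mem[0x03..0x06] <- [97 ae 2d b1]
D1: mem[0x0f..0x12] <- [b1 0e ac ed]
D2: mem[0x02..0x05] <- [b1 0e ac ed]
D3: mem[0x02..0x03] <- [ae 2d]
D4: mem[0x02..0x03] <- [b1 0e]
D5: mem[0x0c..0x0d] <- [ed b1]
query mem[0x0c]=0xed, mem[0x0d]=0xb1, mem[0x03]=0x0e, mem[0x14]=0x5a, mem[0x0f]=0xb1

MEM[0x0c,0x0d,0x03,0x14,0x0f] = ed b1 0e 5a b1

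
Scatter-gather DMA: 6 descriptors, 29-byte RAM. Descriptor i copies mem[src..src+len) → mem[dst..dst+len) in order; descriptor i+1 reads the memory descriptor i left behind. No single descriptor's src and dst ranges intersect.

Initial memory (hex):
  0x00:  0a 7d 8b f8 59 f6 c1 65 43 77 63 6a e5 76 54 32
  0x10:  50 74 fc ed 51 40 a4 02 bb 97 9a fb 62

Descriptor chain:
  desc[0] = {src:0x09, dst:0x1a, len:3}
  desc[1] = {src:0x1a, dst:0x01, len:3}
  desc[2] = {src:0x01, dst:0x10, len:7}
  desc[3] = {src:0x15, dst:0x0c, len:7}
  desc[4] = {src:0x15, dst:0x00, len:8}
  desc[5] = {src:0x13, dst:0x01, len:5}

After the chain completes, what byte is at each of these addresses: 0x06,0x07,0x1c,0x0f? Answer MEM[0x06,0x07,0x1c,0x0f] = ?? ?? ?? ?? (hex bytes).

MEM[0x06,0x07,0x1c,0x0f] = 63 6a 6a bb

D0: mem[0x1a..0x1c] <- [77 63 6a]
D1: mem[0x01..0x03] <- [77 63 6a]
D2: mem[0x10..0x16] <- [77 63 6a 59 f6 c1 65]
D3: mem[0x0c..0x12] <- [c1 65 02 bb 97 77 63]
D4: mem[0x00..0x07] <- [c1 65 02 bb 97 77 63 6a]
D5: mem[0x01..0x05] <- [59 f6 c1 65 02]
query mem[0x06]=0x63, mem[0x07]=0x6a, mem[0x1c]=0x6a, mem[0x0f]=0xbb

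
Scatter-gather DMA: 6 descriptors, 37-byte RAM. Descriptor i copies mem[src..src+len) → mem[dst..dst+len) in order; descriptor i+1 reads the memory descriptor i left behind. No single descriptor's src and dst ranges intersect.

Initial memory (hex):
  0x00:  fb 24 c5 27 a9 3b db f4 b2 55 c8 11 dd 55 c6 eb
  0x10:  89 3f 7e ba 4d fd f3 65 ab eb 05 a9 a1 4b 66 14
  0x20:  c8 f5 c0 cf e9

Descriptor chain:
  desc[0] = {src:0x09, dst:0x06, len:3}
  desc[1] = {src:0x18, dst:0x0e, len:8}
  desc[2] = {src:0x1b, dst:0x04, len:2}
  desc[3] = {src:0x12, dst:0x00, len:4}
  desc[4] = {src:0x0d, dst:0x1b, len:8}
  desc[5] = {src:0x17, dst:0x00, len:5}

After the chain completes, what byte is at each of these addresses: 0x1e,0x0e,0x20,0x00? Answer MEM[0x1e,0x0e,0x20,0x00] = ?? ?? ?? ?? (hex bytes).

MEM[0x1e,0x0e,0x20,0x00] = 05 ab a1 65

[0] 0x09->0x06 len=3 : 55 c8 11
[1] 0x18->0x0e len=8 : ab eb 05 a9 a1 4b 66 14
[2] 0x1b->0x04 len=2 : a9 a1
[3] 0x12->0x00 len=4 : a1 4b 66 14
[4] 0x0d->0x1b len=8 : 55 ab eb 05 a9 a1 4b 66
[5] 0x17->0x00 len=5 : 65 ab eb 05 55
query mem[0x1e]=0x05, mem[0x0e]=0xab, mem[0x20]=0xa1, mem[0x00]=0x65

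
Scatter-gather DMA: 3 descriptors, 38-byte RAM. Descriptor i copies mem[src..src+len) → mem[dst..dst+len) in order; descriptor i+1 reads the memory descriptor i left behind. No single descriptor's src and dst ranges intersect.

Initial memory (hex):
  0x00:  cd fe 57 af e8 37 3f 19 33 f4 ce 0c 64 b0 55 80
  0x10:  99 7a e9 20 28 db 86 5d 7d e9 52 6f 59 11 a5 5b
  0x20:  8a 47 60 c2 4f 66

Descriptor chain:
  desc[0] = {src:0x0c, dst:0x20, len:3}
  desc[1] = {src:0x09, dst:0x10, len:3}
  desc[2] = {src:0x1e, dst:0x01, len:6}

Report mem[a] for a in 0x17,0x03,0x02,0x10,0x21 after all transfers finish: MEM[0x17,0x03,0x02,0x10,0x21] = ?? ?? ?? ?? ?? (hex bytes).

[0] 0x0c->0x20 len=3 : 64 b0 55
[1] 0x09->0x10 len=3 : f4 ce 0c
[2] 0x1e->0x01 len=6 : a5 5b 64 b0 55 c2
query mem[0x17]=0x5d, mem[0x03]=0x64, mem[0x02]=0x5b, mem[0x10]=0xf4, mem[0x21]=0xb0

MEM[0x17,0x03,0x02,0x10,0x21] = 5d 64 5b f4 b0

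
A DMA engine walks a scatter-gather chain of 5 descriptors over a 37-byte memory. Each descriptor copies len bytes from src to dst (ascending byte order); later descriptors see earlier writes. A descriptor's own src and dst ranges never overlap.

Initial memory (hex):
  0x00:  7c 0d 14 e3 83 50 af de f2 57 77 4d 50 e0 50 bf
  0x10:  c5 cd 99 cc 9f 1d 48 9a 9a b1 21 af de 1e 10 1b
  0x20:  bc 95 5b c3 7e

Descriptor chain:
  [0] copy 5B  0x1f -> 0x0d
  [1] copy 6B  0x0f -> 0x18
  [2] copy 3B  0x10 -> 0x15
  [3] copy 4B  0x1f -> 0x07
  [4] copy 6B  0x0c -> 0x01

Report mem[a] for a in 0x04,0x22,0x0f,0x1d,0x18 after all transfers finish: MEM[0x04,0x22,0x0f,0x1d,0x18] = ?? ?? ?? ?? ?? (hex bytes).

D0: mem[0x0d..0x11] <- [1b bc 95 5b c3]
D1: mem[0x18..0x1d] <- [95 5b c3 99 cc 9f]
D2: mem[0x15..0x17] <- [5b c3 99]
D3: mem[0x07..0x0a] <- [1b bc 95 5b]
D4: mem[0x01..0x06] <- [50 1b bc 95 5b c3]
query mem[0x04]=0x95, mem[0x22]=0x5b, mem[0x0f]=0x95, mem[0x1d]=0x9f, mem[0x18]=0x95

MEM[0x04,0x22,0x0f,0x1d,0x18] = 95 5b 95 9f 95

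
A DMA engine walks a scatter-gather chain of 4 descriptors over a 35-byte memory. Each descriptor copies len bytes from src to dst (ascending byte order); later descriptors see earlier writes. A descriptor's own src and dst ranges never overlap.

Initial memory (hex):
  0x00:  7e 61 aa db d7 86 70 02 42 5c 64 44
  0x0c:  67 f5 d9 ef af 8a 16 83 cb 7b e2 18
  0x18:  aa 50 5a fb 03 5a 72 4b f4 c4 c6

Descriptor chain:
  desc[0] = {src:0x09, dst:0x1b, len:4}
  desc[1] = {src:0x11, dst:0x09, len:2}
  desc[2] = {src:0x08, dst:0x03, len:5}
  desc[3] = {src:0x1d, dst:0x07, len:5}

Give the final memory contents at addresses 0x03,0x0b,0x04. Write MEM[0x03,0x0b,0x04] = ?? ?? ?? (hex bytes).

D0: mem[0x1b..0x1e] <- [5c 64 44 67]
D1: mem[0x09..0x0a] <- [8a 16]
D2: mem[0x03..0x07] <- [42 8a 16 44 67]
D3: mem[0x07..0x0b] <- [44 67 4b f4 c4]
query mem[0x03]=0x42, mem[0x0b]=0xc4, mem[0x04]=0x8a

MEM[0x03,0x0b,0x04] = 42 c4 8a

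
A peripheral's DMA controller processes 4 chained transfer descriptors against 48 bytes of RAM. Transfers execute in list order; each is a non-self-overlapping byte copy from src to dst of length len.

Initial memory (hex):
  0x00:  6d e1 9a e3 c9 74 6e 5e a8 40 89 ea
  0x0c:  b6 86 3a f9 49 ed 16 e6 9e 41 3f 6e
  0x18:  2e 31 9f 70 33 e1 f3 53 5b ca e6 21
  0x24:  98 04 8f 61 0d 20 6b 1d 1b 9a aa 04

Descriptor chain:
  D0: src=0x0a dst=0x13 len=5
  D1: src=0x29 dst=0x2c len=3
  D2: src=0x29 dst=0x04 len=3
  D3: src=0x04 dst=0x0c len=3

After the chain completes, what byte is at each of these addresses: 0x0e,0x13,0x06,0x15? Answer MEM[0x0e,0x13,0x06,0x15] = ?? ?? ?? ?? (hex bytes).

D0: mem[0x13..0x17] <- [89 ea b6 86 3a]
D1: mem[0x2c..0x2e] <- [20 6b 1d]
D2: mem[0x04..0x06] <- [20 6b 1d]
D3: mem[0x0c..0x0e] <- [20 6b 1d]
query mem[0x0e]=0x1d, mem[0x13]=0x89, mem[0x06]=0x1d, mem[0x15]=0xb6

MEM[0x0e,0x13,0x06,0x15] = 1d 89 1d b6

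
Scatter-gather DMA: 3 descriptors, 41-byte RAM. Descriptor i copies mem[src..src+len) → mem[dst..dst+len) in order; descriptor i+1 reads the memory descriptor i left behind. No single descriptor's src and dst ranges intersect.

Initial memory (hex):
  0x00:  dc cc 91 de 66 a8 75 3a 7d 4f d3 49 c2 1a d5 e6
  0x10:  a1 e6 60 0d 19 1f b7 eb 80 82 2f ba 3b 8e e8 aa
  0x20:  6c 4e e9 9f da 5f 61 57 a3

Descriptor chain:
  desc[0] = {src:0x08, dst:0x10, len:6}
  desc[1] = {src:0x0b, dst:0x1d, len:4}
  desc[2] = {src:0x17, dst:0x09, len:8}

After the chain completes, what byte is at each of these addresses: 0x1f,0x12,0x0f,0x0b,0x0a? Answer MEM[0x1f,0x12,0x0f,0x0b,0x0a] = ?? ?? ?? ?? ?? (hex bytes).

MEM[0x1f,0x12,0x0f,0x0b,0x0a] = 1a d3 49 82 80

D0: mem[0x10..0x15] <- [7d 4f d3 49 c2 1a]
D1: mem[0x1d..0x20] <- [49 c2 1a d5]
D2: mem[0x09..0x10] <- [eb 80 82 2f ba 3b 49 c2]
query mem[0x1f]=0x1a, mem[0x12]=0xd3, mem[0x0f]=0x49, mem[0x0b]=0x82, mem[0x0a]=0x80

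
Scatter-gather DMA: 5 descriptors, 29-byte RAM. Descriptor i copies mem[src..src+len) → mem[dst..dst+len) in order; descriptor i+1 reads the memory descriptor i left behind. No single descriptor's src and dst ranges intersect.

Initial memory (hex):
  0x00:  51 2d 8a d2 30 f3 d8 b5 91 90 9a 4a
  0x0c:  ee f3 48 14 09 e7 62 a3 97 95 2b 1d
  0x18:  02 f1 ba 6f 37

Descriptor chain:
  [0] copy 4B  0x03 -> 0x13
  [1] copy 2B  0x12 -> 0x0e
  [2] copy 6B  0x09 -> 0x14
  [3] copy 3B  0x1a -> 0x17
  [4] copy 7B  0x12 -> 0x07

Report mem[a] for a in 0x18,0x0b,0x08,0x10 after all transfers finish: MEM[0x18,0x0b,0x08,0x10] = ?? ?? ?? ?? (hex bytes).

[0] 0x03->0x13 len=4 : d2 30 f3 d8
[1] 0x12->0x0e len=2 : 62 d2
[2] 0x09->0x14 len=6 : 90 9a 4a ee f3 62
[3] 0x1a->0x17 len=3 : ba 6f 37
[4] 0x12->0x07 len=7 : 62 d2 90 9a 4a ba 6f
query mem[0x18]=0x6f, mem[0x0b]=0x4a, mem[0x08]=0xd2, mem[0x10]=0x09

MEM[0x18,0x0b,0x08,0x10] = 6f 4a d2 09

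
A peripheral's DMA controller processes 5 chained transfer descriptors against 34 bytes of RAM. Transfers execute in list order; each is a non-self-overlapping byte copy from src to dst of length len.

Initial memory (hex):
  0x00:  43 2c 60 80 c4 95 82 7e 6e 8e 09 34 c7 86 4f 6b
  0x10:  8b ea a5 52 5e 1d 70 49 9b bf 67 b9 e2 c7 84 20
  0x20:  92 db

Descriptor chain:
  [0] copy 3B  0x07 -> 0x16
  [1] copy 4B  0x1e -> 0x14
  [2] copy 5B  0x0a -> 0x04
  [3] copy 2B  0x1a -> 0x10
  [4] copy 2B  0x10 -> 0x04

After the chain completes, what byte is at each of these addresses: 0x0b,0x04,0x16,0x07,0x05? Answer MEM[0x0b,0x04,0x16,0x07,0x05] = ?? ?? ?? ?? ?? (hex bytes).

[0] 0x07->0x16 len=3 : 7e 6e 8e
[1] 0x1e->0x14 len=4 : 84 20 92 db
[2] 0x0a->0x04 len=5 : 09 34 c7 86 4f
[3] 0x1a->0x10 len=2 : 67 b9
[4] 0x10->0x04 len=2 : 67 b9
query mem[0x0b]=0x34, mem[0x04]=0x67, mem[0x16]=0x92, mem[0x07]=0x86, mem[0x05]=0xb9

MEM[0x0b,0x04,0x16,0x07,0x05] = 34 67 92 86 b9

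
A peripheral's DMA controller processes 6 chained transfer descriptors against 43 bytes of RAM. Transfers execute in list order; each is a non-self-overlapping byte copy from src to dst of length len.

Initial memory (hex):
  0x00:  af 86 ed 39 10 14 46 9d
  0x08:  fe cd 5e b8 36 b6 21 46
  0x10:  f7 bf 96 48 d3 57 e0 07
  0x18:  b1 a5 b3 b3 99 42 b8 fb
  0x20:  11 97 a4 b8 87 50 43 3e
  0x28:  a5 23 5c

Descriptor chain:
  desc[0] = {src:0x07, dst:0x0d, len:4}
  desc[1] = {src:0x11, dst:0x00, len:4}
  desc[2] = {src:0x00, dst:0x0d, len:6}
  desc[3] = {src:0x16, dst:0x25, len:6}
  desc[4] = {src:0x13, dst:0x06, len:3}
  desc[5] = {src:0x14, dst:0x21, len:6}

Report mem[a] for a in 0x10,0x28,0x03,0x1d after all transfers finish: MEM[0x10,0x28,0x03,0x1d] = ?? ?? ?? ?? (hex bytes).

MEM[0x10,0x28,0x03,0x1d] = d3 a5 d3 42

[0] 0x07->0x0d len=4 : 9d fe cd 5e
[1] 0x11->0x00 len=4 : bf 96 48 d3
[2] 0x00->0x0d len=6 : bf 96 48 d3 10 14
[3] 0x16->0x25 len=6 : e0 07 b1 a5 b3 b3
[4] 0x13->0x06 len=3 : 48 d3 57
[5] 0x14->0x21 len=6 : d3 57 e0 07 b1 a5
query mem[0x10]=0xd3, mem[0x28]=0xa5, mem[0x03]=0xd3, mem[0x1d]=0x42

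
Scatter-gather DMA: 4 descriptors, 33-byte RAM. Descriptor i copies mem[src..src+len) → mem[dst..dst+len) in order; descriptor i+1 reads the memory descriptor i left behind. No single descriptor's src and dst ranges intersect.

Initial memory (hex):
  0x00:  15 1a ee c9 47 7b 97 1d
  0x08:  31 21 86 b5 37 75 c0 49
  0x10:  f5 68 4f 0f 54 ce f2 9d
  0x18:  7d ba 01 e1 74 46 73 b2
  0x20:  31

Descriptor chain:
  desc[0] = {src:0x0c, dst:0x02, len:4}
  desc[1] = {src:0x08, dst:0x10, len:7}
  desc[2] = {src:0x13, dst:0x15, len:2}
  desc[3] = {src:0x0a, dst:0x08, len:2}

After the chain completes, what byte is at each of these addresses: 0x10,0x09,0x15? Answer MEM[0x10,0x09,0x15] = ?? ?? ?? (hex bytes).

[0] 0x0c->0x02 len=4 : 37 75 c0 49
[1] 0x08->0x10 len=7 : 31 21 86 b5 37 75 c0
[2] 0x13->0x15 len=2 : b5 37
[3] 0x0a->0x08 len=2 : 86 b5
query mem[0x10]=0x31, mem[0x09]=0xb5, mem[0x15]=0xb5

MEM[0x10,0x09,0x15] = 31 b5 b5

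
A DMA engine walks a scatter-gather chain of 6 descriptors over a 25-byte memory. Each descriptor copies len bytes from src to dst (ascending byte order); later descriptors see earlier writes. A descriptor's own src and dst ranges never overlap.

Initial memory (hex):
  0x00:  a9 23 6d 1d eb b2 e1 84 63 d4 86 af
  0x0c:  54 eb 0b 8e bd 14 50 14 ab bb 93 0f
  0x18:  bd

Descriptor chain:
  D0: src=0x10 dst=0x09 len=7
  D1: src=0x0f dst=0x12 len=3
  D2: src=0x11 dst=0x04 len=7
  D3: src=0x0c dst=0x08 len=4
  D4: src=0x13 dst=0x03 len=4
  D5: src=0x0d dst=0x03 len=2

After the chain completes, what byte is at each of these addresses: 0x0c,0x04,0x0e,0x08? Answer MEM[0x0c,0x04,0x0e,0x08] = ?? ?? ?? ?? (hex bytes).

#0 dst[0x09+7] := {0xbd,0x14,0x50,0x14,0xab,0xbb,0x93}
#1 dst[0x12+3] := {0x93,0xbd,0x14}
#2 dst[0x04+7] := {0x14,0x93,0xbd,0x14,0xbb,0x93,0x0f}
#3 dst[0x08+4] := {0x14,0xab,0xbb,0x93}
#4 dst[0x03+4] := {0xbd,0x14,0xbb,0x93}
#5 dst[0x03+2] := {0xab,0xbb}
query mem[0x0c]=0x14, mem[0x04]=0xbb, mem[0x0e]=0xbb, mem[0x08]=0x14

MEM[0x0c,0x04,0x0e,0x08] = 14 bb bb 14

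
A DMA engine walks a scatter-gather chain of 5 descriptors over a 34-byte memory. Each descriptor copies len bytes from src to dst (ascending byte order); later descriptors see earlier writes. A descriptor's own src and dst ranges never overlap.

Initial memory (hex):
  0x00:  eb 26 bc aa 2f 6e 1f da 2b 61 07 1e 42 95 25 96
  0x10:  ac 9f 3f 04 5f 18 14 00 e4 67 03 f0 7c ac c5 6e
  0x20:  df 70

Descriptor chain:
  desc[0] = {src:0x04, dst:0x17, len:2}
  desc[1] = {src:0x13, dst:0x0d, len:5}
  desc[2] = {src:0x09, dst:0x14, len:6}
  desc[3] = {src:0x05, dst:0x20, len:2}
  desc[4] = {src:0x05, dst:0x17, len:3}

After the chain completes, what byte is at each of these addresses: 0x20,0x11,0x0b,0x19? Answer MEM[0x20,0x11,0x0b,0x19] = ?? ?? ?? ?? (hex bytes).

D0: mem[0x17..0x18] <- [2f 6e]
D1: mem[0x0d..0x11] <- [04 5f 18 14 2f]
D2: mem[0x14..0x19] <- [61 07 1e 42 04 5f]
D3: mem[0x20..0x21] <- [6e 1f]
D4: mem[0x17..0x19] <- [6e 1f da]
query mem[0x20]=0x6e, mem[0x11]=0x2f, mem[0x0b]=0x1e, mem[0x19]=0xda

MEM[0x20,0x11,0x0b,0x19] = 6e 2f 1e da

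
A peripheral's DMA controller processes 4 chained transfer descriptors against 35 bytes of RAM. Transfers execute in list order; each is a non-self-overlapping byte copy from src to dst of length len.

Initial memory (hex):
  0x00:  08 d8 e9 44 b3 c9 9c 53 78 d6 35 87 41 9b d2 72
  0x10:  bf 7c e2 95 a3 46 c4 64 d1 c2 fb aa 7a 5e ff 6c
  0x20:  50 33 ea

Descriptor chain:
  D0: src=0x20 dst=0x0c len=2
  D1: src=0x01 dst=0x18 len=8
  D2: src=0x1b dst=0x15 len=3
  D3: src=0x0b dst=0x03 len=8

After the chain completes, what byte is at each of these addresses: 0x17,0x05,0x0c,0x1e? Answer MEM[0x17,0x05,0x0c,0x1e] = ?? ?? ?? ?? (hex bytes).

MEM[0x17,0x05,0x0c,0x1e] = 9c 33 50 53

#0 dst[0x0c+2] := {0x50,0x33}
#1 dst[0x18+8] := {0xd8,0xe9,0x44,0xb3,0xc9,0x9c,0x53,0x78}
#2 dst[0x15+3] := {0xb3,0xc9,0x9c}
#3 dst[0x03+8] := {0x87,0x50,0x33,0xd2,0x72,0xbf,0x7c,0xe2}
query mem[0x17]=0x9c, mem[0x05]=0x33, mem[0x0c]=0x50, mem[0x1e]=0x53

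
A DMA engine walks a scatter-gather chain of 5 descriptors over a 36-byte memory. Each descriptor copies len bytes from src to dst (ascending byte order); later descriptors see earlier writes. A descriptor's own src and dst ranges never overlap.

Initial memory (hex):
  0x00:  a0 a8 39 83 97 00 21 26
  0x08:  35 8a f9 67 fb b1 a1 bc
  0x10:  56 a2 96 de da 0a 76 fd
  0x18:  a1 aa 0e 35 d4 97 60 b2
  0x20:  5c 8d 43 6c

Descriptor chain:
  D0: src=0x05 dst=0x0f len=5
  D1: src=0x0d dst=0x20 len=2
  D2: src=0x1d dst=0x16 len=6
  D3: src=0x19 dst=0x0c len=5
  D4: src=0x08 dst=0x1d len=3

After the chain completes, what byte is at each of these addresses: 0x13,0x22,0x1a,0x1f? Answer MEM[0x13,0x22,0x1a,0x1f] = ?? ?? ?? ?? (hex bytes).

MEM[0x13,0x22,0x1a,0x1f] = 8a 43 a1 f9

  after D0: wrote 5B at 0x0f = 002126358a
  after D1: wrote 2B at 0x20 = b1a1
  after D2: wrote 6B at 0x16 = 9760b2b1a143
  after D3: wrote 5B at 0x0c = b1a143d497
  after D4: wrote 3B at 0x1d = 358af9
query mem[0x13]=0x8a, mem[0x22]=0x43, mem[0x1a]=0xa1, mem[0x1f]=0xf9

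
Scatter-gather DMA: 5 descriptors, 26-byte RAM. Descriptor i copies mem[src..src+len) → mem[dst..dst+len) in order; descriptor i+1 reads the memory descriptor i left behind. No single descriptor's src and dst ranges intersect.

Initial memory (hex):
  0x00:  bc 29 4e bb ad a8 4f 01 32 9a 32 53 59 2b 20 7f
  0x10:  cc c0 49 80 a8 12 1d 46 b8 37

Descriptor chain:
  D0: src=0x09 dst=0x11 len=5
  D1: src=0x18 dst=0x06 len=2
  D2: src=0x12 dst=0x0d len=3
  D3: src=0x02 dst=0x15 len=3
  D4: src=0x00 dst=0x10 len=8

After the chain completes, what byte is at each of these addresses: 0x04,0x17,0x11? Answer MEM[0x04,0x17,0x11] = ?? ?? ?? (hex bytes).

  after D0: wrote 5B at 0x11 = 9a3253592b
  after D1: wrote 2B at 0x06 = b837
  after D2: wrote 3B at 0x0d = 325359
  after D3: wrote 3B at 0x15 = 4ebbad
  after D4: wrote 8B at 0x10 = bc294ebbada8b837
query mem[0x04]=0xad, mem[0x17]=0x37, mem[0x11]=0x29

MEM[0x04,0x17,0x11] = ad 37 29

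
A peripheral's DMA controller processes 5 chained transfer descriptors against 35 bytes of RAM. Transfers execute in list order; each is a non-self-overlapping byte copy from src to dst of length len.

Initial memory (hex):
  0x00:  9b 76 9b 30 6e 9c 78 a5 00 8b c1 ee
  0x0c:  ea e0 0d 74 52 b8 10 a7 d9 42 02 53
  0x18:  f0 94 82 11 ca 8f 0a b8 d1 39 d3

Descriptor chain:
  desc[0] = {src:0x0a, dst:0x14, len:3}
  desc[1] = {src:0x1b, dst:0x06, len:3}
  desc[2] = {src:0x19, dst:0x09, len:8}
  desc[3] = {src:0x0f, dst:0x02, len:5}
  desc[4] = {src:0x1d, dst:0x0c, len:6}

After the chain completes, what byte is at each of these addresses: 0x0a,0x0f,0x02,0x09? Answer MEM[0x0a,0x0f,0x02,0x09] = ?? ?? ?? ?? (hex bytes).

  after D0: wrote 3B at 0x14 = c1eeea
  after D1: wrote 3B at 0x06 = 11ca8f
  after D2: wrote 8B at 0x09 = 948211ca8f0ab8d1
  after D3: wrote 5B at 0x02 = b8d1b810a7
  after D4: wrote 6B at 0x0c = 8f0ab8d139d3
query mem[0x0a]=0x82, mem[0x0f]=0xd1, mem[0x02]=0xb8, mem[0x09]=0x94

MEM[0x0a,0x0f,0x02,0x09] = 82 d1 b8 94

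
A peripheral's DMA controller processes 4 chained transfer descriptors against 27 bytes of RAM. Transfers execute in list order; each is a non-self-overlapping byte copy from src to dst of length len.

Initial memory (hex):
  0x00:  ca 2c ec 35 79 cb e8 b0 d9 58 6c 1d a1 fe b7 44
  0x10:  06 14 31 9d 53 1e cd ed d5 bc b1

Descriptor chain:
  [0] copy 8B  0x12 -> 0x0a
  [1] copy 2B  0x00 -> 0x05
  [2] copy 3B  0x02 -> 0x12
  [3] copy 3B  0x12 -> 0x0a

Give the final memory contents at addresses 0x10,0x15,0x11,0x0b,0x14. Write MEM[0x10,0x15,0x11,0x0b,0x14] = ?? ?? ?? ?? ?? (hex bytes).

MEM[0x10,0x15,0x11,0x0b,0x14] = d5 1e bc 35 79

[0] 0x12->0x0a len=8 : 31 9d 53 1e cd ed d5 bc
[1] 0x00->0x05 len=2 : ca 2c
[2] 0x02->0x12 len=3 : ec 35 79
[3] 0x12->0x0a len=3 : ec 35 79
query mem[0x10]=0xd5, mem[0x15]=0x1e, mem[0x11]=0xbc, mem[0x0b]=0x35, mem[0x14]=0x79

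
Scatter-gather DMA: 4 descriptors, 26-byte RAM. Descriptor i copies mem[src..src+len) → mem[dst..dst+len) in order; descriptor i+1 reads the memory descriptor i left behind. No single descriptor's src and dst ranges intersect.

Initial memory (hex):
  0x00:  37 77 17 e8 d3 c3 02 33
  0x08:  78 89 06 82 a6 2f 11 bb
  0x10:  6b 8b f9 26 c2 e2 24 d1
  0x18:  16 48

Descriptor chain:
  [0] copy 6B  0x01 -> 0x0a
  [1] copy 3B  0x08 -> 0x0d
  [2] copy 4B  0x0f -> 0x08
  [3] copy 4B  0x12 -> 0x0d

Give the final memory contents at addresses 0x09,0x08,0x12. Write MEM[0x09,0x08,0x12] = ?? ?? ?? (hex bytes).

D0: mem[0x0a..0x0f] <- [77 17 e8 d3 c3 02]
D1: mem[0x0d..0x0f] <- [78 89 77]
D2: mem[0x08..0x0b] <- [77 6b 8b f9]
D3: mem[0x0d..0x10] <- [f9 26 c2 e2]
query mem[0x09]=0x6b, mem[0x08]=0x77, mem[0x12]=0xf9

MEM[0x09,0x08,0x12] = 6b 77 f9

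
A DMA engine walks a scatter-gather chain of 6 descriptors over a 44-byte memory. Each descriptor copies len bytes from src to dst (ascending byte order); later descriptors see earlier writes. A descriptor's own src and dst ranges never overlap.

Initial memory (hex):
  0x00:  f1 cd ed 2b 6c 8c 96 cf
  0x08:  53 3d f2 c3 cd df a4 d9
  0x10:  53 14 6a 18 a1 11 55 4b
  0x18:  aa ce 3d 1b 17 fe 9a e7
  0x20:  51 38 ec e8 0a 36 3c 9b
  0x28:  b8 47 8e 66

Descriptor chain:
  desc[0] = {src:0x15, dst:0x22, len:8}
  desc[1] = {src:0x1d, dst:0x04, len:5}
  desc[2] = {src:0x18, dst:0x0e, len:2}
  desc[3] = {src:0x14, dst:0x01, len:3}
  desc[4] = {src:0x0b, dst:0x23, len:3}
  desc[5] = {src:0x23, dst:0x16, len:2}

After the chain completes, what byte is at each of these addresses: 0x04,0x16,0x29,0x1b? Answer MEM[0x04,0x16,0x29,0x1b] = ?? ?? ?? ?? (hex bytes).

MEM[0x04,0x16,0x29,0x1b] = fe c3 17 1b

[0] 0x15->0x22 len=8 : 11 55 4b aa ce 3d 1b 17
[1] 0x1d->0x04 len=5 : fe 9a e7 51 38
[2] 0x18->0x0e len=2 : aa ce
[3] 0x14->0x01 len=3 : a1 11 55
[4] 0x0b->0x23 len=3 : c3 cd df
[5] 0x23->0x16 len=2 : c3 cd
query mem[0x04]=0xfe, mem[0x16]=0xc3, mem[0x29]=0x17, mem[0x1b]=0x1b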